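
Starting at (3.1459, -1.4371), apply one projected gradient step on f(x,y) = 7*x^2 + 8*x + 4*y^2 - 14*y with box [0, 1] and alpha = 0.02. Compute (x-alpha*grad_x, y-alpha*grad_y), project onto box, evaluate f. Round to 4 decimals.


Step 1: Compute gradient at (3.1459, -1.4371).
grad_x = 2*7*3.1459 + 8 = 52.0426
grad_y = 2*4*-1.4371 - 14 = -25.4968
Step 2: Gradient step.
x_raw = 3.1459 - 0.02*52.0426 = 2.105
y_raw = -1.4371 - 0.02*-25.4968 = -0.9272
Step 3: Project onto [0, 1].
x_proj = clip(2.105) = 1.0
y_proj = clip(-0.9272) = 0.0
Step 4: Evaluate f.
f(1.0, 0.0) = 15.0


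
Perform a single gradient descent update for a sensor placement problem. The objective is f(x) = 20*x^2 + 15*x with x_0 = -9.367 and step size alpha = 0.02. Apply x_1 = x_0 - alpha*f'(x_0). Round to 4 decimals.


We compute the gradient at x_0 and apply the update.
f'(x) = 40*x + 15
f'(-9.367) = 40*-9.367 + 15 = -359.68
x_1 = -9.367 - 0.02*-359.68 = -2.1734


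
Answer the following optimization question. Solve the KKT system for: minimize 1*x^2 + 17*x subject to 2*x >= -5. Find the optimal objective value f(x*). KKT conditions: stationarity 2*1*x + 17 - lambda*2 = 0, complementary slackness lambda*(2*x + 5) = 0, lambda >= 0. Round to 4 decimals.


Step 1: Try lambda = 0 (constraint inactive).
x_unc = -17/(2*1) = -8.5
Check: 2*-8.5 = -17.0 < -5 -- violated!
Step 2: Constraint must be active: 2*x = -5
x* = -5/2 = -2.5
lambda = (2*1*(-2.5) + 17)/2 = 6.0
Step 3: Compute optimal value.
f(x*) = 1*(-2.5)^2 + 17*(-2.5) = -36.25


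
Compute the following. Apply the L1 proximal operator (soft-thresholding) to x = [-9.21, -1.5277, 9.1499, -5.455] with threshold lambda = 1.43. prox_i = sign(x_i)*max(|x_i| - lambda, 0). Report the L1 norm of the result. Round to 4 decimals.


Soft-thresholding with lambda = 1.43:
prox(-9.21) = sign(-9.21)*max(|-9.21| - 1.43, 0) = -7.78
prox(-1.5277) = sign(-1.5277)*max(|-1.5277| - 1.43, 0) = -0.0977
prox(9.1499) = sign(9.1499)*max(|9.1499| - 1.43, 0) = 7.7199
prox(-5.455) = sign(-5.455)*max(|-5.455| - 1.43, 0) = -4.025
prox(x) = [-7.78, -0.0977, 7.7199, -4.025]
||prox(x)||_1 = 7.78 + 0.0977 + 7.7199 + 4.025 = 19.6226


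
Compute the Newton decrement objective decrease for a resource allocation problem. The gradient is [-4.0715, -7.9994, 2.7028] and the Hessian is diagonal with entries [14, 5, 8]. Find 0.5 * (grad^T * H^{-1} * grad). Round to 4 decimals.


Step 1: H is diagonal, so H^(-1) * g = [-0.2908, -1.5999, 0.3379].
Step 2: g^T H^(-1) g = sum_i g_i^2 / H_ii
  = (-4.0715)^2/14 + (-7.9994)^2/5 + (2.7028)^2/8
  = 1.1841 + 12.7981 + 0.9131 = 14.8953
Step 3: Objective decrease = 0.5 * g^T H^(-1) g = 7.4477


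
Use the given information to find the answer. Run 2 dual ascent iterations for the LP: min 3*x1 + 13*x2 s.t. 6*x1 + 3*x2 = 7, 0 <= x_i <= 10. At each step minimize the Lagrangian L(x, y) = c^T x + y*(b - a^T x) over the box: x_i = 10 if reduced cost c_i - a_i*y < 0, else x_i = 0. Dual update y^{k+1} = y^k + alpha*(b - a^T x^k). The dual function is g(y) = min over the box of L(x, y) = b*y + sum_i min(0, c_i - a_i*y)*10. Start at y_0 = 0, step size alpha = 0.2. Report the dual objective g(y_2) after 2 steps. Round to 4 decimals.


Dual ascent for LP: min 3*x1 + 13*x2, 6*x1 + 3*x2 = 7, 0 <= x_i <= 10
Step 1: y^k = 0.0, reduced costs: (3.0, 13.0)
  x^k = (0.0, 0.0), subgradient = b - a^T x = 7.0
  y^{k+1} = 0.0 + 0.2*7.0 = 1.4
Step 2: y^k = 1.4, reduced costs: (-5.4, 8.8)
  x^k = (10.0, 0.0), subgradient = b - a^T x = -53.0
  y^{k+1} = 1.4 + 0.2*-53.0 = -9.2
Dual objective at y_2 = -9.2: reduced costs (58.2, 40.6), box minimizer x = (0.0, 0.0)
g(y_2) = b*y + (c1 - a1*y)*x1 + (c2 - a2*y)*x2 = 7*(-9.2) + 58.2*0.0 + 40.6*0.0 = -64.4 + 0.0 + 0.0 = -64.4


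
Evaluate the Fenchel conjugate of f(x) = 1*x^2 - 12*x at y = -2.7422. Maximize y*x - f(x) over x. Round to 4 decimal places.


f*(y) = sup_x {y*x - a*x^2 - b*x} = sup_x {(y-b)*x - a*x^2}
FOC: (y - b) - 2a*x = 0 => x* = (y - b)/(2a)
x* = (-2.7422 + 12)/(2*1) = 4.6289
f*(-2.7422) = (y-b)^2/(4a) = (-2.7422 + 12)^2/(4*1)
= 85.7069/4 = 21.4267


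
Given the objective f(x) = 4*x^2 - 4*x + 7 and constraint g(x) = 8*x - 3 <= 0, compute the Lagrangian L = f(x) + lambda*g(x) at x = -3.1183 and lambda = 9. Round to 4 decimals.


Step 1: Evaluate f(x).
f(-3.1183) = 4*(-3.1183)^2 - 4*(-3.1183) + 7 = 58.3684
Step 2: Evaluate g(x).
g(-3.1183) = 8*-3.1183 - 3 = -27.9464
Step 3: Compute Lagrangian.
L = 58.3684 + 9*-27.9464 = -193.1492


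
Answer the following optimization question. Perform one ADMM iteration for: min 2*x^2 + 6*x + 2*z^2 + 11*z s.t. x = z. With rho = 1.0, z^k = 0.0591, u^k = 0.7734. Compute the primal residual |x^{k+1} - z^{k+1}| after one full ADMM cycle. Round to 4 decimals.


ADMM iteration with rho = 1.0, z^k = 0.0591, u^k = 0.7734
Step 1: x-update.
Minimize 2*x^2 + 6*x + (1.0/2)*(x - 0.0591 + 0.7734)^2
FOC: (2*2 + 1.0)*x = -6 + 1.0*(0.0591 - 0.7734)
x^{k+1} = -1.3429
Step 2: z-update.
Minimize 2*z^2 + 11*z + (1.0/2)*(-1.3429 - z + 0.7734)^2
FOC: (2*2 + 1.0)*z = -11 + 1.0*(-1.3429 + 0.7734)
z^{k+1} = -2.3139
Step 3: u-update.
u^{k+1} = 0.7734 - 1.3429 + 2.3139 = 1.7444
Step 4: Primal residual = |-1.3429 + 2.3139| = 0.971


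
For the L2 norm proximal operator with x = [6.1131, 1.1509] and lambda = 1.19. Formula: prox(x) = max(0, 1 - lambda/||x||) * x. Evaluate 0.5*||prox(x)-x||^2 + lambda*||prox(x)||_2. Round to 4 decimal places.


Step 1: Compute ||x||.
||x|| = 6.2205
Step 2: Compute scaling factor.
scale = max(0, 1 - 1.19/6.2205) = 0.8087
Step 3: prox(x) = [4.9436, 0.9307]
||prox(x)|| = 5.0305
Step 4: Proximal objective.
0.5*||prox-x||^2 = 0.7081
lambda*||prox|| = 5.9863
Total = 6.6943


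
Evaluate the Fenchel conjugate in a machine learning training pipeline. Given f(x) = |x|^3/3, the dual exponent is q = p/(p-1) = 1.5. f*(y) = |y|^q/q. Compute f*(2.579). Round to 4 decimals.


The conjugate exponent q satisfies 1/p + 1/q = 1.
p = 3, so q = 3/(3 - 1) = 1.5
|y|^q = 2.579^1.5 = 4.1417
f*(2.579) = 4.1417 / 1.5 = 2.7611


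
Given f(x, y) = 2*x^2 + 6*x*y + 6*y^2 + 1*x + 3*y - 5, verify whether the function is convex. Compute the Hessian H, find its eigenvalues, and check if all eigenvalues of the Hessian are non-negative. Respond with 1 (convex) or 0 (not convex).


The Hessian of f(x,y) = 2*x^2 + 6*x*y + 6*y^2 + 1*x + 3*y - 5 is:
H = [[4, 6], [6, 12]]
Trace = 4 + 12 = 16
Determinant = 4*12 - (6)^2 = 12
Discriminant = (16)^2 - 4*12 = 208.0
Eigenvalues: lambda_1 = 0.7889, lambda_2 = 15.2111
The function is convex.

1


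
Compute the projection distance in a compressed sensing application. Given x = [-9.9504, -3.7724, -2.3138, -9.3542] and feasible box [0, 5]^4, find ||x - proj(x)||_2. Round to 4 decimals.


Project each component onto [0, 5].
clip(-9.9504) = 0.0, clip(-3.7724) = 0.0, clip(-2.3138) = 0.0, clip(-9.3542) = 0.0
Projection = [0.0, 0.0, 0.0, 0.0]
Squared diffs: [99.0105, 14.231, 5.3537, 87.5011]
Distance = sqrt(206.0963) = 14.3561


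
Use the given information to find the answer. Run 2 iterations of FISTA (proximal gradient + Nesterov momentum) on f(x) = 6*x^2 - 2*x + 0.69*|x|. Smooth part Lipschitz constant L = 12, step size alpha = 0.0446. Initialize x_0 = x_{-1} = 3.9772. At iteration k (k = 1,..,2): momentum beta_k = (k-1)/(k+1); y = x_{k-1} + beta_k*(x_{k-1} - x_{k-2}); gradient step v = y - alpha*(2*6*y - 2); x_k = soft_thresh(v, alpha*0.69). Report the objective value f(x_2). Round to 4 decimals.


FISTA on f(x) = 6*x^2 - 2*x + 0.69*|x|
L = 12, alpha = 0.0446
Iteration 1: beta = 0.0, y = 3.9772 + 0.0*(3.9772 - 3.9772) = 3.9772
  grad(y) = 45.7264, v = y - alpha*grad = 1.9378
  prox(v) = soft_thresh(1.9378, 0.0308) = 1.907
Iteration 2: beta = 0.3333, y = 1.907 + 0.3333*(1.907 - 3.9772) = 1.217
  grad(y) = 12.6037, v = y - alpha*grad = 0.6548
  prox(v) = soft_thresh(0.6548, 0.0308) = 0.6241
f(x_2) = 6*0.6241^2 - 2*0.6241 + 0.69*|0.6241| = 1.5193


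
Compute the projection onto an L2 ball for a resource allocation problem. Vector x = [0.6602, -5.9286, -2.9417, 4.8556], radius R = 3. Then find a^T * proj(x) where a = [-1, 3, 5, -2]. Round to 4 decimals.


Step 1: Compute ||x|| (intermediates to 6 decimals).
||x|| = sqrt(0.6602^2 + (-5.9286)^2 + (-2.9417)^2 + 4.8556^2) = 8.234963
Step 2: Project.
Since ||x|| > R, scale = R/||x|| = 3/8.234963 = 0.3643, proj(x) = scale * x
proj(x) = [0.240511, -2.159789, -1.071661, 1.768895]
Step 3: Dot product.
a^T * proj(x) = -1*0.240511 + 3*(-2.159789) + 5*(-1.071661) - 2*1.768895 = -15.616


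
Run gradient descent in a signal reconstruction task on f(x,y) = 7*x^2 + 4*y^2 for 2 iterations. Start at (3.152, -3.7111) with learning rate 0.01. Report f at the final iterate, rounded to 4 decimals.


Gradient descent on f(x,y) = 7*x^2 + 4*y^2.
Starting point: (3.152, -3.7111), alpha = 0.01
Step 1: grad_x = 2*7*3.152 = 44.128, grad_y = 2*4*-3.7111 = -29.6888
  x_1 = 3.152 - 0.01*44.128 = 2.7107
  y_1 = -3.7111 - 0.01*-29.6888 = -3.4142
Step 2: grad_x = 2*7*2.7107 = 37.9501, grad_y = 2*4*-3.4142 = -27.3137
  x_2 = 2.7107 - 0.01*37.9501 = 2.3312
  y_2 = -3.4142 - 0.01*-27.3137 = -3.1411
f(2.3312, -3.1411) = 7*2.3312^2 + 4*(-3.1411)^2 = 77.5075


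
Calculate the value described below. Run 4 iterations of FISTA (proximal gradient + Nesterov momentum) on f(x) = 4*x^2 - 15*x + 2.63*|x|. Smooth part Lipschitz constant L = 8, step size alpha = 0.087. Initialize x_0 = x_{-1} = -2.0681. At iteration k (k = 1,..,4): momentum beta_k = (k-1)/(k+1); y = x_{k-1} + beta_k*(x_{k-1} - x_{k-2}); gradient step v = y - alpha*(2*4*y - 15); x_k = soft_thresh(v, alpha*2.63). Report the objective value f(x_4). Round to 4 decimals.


FISTA on f(x) = 4*x^2 - 15*x + 2.63*|x|
L = 8, alpha = 0.087
Iteration 1: beta = 0.0, y = -2.0681 + 0.0*(-2.0681 + 2.0681) = -2.0681
  grad(y) = -31.5448, v = y - alpha*grad = 0.6763
  prox(v) = soft_thresh(0.6763, 0.2288) = 0.4475
Iteration 2: beta = 0.3333, y = 0.4475 + 0.3333*(0.4475 + 2.0681) = 1.286
  grad(y) = -4.7119, v = y - alpha*grad = 1.6959
  prox(v) = soft_thresh(1.6959, 0.2288) = 1.4671
Iteration 3: beta = 0.5, y = 1.4671 + 0.5*(1.4671 - 0.4475) = 1.977
  grad(y) = 0.8157, v = y - alpha*grad = 1.906
  prox(v) = soft_thresh(1.906, 0.2288) = 1.6772
Iteration 4: beta = 0.6, y = 1.6772 + 0.6*(1.6772 - 1.4671) = 1.8032
  grad(y) = -0.5743, v = y - alpha*grad = 1.8532
  prox(v) = soft_thresh(1.8532, 0.2288) = 1.6244
f(x_4) = 4*1.6244^2 - 15*1.6244 + 2.63*|1.6244| = -9.5391


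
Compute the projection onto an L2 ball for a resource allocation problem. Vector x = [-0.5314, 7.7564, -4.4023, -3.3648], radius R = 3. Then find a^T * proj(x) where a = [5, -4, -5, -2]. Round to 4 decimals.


Step 1: Compute ||x|| (intermediates to 6 decimals).
||x|| = sqrt((-0.5314)^2 + 7.7564^2 + (-4.4023)^2 + (-3.3648)^2) = 9.547055
Step 2: Project.
Since ||x|| > R, scale = R/||x|| = 3/9.547055 = 0.314233, proj(x) = scale * x
proj(x) = [-0.166983, 2.437317, -1.383348, -1.057331]
Step 3: Dot product.
a^T * proj(x) = 5*(-0.166983) - 4*2.437317 - 5*(-1.383348) - 2*(-1.057331) = -1.5528


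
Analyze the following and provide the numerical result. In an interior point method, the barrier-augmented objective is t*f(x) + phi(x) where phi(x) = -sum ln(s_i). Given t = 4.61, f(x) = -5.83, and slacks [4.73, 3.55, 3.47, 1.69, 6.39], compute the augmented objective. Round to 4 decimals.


Step 1: Compute log-barrier.
ln values: [1.5539, 1.2669, 1.2442, 0.5247, 1.8547]
phi = -(1.5539 + 1.2669 + 1.2442 + 0.5247 + 1.8547) = -6.4445
Step 2: Compute augmented objective.
t*f(x) = 4.61*-5.83 = -26.8763
Total = -26.8763 - 6.4445 = -33.3208


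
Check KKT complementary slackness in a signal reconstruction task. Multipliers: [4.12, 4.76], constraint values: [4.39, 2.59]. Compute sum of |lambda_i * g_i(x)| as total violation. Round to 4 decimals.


KKT complementary slackness check:
lambda_1 * g_1 = 4.12 * 4.39 = 18.0868
lambda_2 * g_2 = 4.76 * 2.59 = 12.3284
Total violation = 18.0868 + 12.3284 = 30.4152


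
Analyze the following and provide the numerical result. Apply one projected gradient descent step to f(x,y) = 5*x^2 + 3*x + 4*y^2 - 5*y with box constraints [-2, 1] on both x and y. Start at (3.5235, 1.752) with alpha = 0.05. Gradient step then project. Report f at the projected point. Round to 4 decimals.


Step 1: Compute gradient at (3.5235, 1.752).
grad_x = 2*5*3.5235 + 3 = 38.235
grad_y = 2*4*1.752 - 5 = 9.016
Step 2: Gradient step.
x_raw = 3.5235 - 0.05*38.235 = 1.6118
y_raw = 1.752 - 0.05*9.016 = 1.3012
Step 3: Project onto [-2, 1].
x_proj = clip(1.6118) = 1.0
y_proj = clip(1.3012) = 1.0
Step 4: Evaluate f.
f(1.0, 1.0) = 7.0


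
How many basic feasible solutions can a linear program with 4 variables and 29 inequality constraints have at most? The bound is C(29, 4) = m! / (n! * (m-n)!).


Each vertex corresponds to some choice of n active constraints out of m, so the number of vertices is at most C(m, n) = m! / (n!(m-n)!).
m = 29, n = 4
Numerator: 29 * 28 * 27 * 26
Denominator: 4! = 24
C(29, 4) = 23751


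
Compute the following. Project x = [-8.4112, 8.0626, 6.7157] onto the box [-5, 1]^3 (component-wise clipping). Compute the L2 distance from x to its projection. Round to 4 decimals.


Project each component onto [-5, 1].
clip(-8.4112) = -5.0, clip(8.0626) = 1.0, clip(6.7157) = 1.0
Projection = [-5.0, 1.0, 1.0]
Squared diffs: [11.6363, 49.8803, 32.6692]
Distance = sqrt(94.1858) = 9.7049


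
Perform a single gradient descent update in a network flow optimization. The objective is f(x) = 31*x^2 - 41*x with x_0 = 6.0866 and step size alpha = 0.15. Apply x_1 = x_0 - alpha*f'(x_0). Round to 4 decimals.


We compute the gradient at x_0 and apply the update.
f'(x) = 62*x - 41
f'(6.0866) = 62*6.0866 - 41 = 336.3692
x_1 = 6.0866 - 0.15*336.3692 = -44.3688


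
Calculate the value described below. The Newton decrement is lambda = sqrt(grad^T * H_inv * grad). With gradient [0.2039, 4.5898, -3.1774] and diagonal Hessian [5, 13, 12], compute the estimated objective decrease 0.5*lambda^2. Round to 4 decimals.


Step 1: H is diagonal, so H^(-1) * g = [0.0408, 0.3531, -0.2648].
Step 2: g^T H^(-1) g = sum_i g_i^2 / H_ii
  = (0.2039)^2/5 + (4.5898)^2/13 + (-3.1774)^2/12
  = 0.0083 + 1.6205 + 0.8413 = 2.4701
Step 3: Objective decrease = 0.5 * g^T H^(-1) g = 1.2351


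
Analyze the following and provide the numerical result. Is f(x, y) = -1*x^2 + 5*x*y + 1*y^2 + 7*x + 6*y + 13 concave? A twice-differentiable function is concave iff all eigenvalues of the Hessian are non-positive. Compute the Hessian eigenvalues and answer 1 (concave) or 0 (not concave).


The Hessian of f(x,y) = -1*x^2 + 5*x*y + 1*y^2 + 7*x + 6*y + 13 is:
H = [[-2, 5], [5, 2]]
Trace = -2 + 2 = 0
Determinant = -2*2 - (5)^2 = -29
Discriminant = (0)^2 - 4*-29 = 116.0
Eigenvalues: lambda_1 = -5.3852, lambda_2 = 5.3852
The function is not concave.

0


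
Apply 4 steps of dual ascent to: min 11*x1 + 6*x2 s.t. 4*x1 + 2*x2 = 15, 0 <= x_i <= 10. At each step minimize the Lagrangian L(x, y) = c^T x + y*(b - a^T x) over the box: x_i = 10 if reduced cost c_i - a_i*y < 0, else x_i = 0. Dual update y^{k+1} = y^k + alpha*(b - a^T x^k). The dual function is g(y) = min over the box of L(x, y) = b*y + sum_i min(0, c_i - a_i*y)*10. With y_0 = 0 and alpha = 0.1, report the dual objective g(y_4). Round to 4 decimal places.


Dual ascent for LP: min 11*x1 + 6*x2, 4*x1 + 2*x2 = 15, 0 <= x_i <= 10
Step 1: y^k = 0.0, reduced costs: (11.0, 6.0)
  x^k = (0.0, 0.0), subgradient = b - a^T x = 15.0
  y^{k+1} = 0.0 + 0.1*15.0 = 1.5
Step 2: y^k = 1.5, reduced costs: (5.0, 3.0)
  x^k = (0.0, 0.0), subgradient = b - a^T x = 15.0
  y^{k+1} = 1.5 + 0.1*15.0 = 3.0
Step 3: y^k = 3.0, reduced costs: (-1.0, 0.0)
  x^k = (10.0, 0.0), subgradient = b - a^T x = -25.0
  y^{k+1} = 3.0 + 0.1*-25.0 = 0.5
Step 4: y^k = 0.5, reduced costs: (9.0, 5.0)
  x^k = (0.0, 0.0), subgradient = b - a^T x = 15.0
  y^{k+1} = 0.5 + 0.1*15.0 = 2.0
Dual objective at y_4 = 2.0: reduced costs (3.0, 2.0), box minimizer x = (0.0, 0.0)
g(y_4) = b*y + (c1 - a1*y)*x1 + (c2 - a2*y)*x2 = 15*2.0 + 3.0*0.0 + 2.0*0.0 = 30.0 + 0.0 + 0.0 = 30.0


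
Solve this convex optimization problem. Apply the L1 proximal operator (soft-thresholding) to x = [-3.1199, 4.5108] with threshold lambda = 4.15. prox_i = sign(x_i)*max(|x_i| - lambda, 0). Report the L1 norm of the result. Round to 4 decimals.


Soft-thresholding with lambda = 4.15:
prox(-3.1199) = sign(-3.1199)*max(|-3.1199| - 4.15, 0) = 0.0
prox(4.5108) = sign(4.5108)*max(|4.5108| - 4.15, 0) = 0.3608
prox(x) = [0.0, 0.3608]
||prox(x)||_1 = 0.0 + 0.3608 = 0.3608


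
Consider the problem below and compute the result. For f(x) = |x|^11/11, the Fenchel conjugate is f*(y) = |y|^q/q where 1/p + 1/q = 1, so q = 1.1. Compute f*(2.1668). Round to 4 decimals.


The conjugate exponent q satisfies 1/p + 1/q = 1.
p = 11, so q = 11/(11 - 1) = 1.1
|y|^q = 2.1668^1.1 = 2.341
f*(2.1668) = 2.341 / 1.1 = 2.1282


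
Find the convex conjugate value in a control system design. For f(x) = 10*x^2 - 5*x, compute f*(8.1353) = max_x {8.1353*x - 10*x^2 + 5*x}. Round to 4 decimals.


f*(y) = sup_x {y*x - a*x^2 - b*x} = sup_x {(y-b)*x - a*x^2}
FOC: (y - b) - 2a*x = 0 => x* = (y - b)/(2a)
x* = (8.1353 + 5)/(2*10) = 0.6568
f*(8.1353) = (y-b)^2/(4a) = (8.1353 + 5)^2/(4*10)
= 172.5361/40 = 4.3134


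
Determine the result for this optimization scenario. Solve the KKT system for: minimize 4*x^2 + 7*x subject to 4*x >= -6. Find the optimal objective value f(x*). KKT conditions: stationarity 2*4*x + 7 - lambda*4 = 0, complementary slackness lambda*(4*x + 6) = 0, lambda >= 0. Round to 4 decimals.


Step 1: Try lambda = 0 (constraint inactive).
Stationarity: 2*4*x + 7 = 0
x* = -7/(2*4) = -0.875
Check constraint: 4*-0.875 = -3.5 >= -6 -- satisfied.
Step 2: Compute optimal value.
f(x*) = 4*(-0.875)^2 + 7*(-0.875) = -3.0625


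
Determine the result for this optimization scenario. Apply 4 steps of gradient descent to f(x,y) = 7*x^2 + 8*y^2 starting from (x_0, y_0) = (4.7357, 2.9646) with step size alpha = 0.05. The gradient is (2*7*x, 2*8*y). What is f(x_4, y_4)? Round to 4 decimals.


Gradient descent on f(x,y) = 7*x^2 + 8*y^2.
Starting point: (4.7357, 2.9646), alpha = 0.05
Step 1: grad_x = 2*7*4.7357 = 66.2998, grad_y = 2*8*2.9646 = 47.4336
  x_1 = 4.7357 - 0.05*66.2998 = 1.4207
  y_1 = 2.9646 - 0.05*47.4336 = 0.5929
Step 2: grad_x = 2*7*1.4207 = 19.8899, grad_y = 2*8*0.5929 = 9.4867
  x_2 = 1.4207 - 0.05*19.8899 = 0.4262
  y_2 = 0.5929 - 0.05*9.4867 = 0.1186
Step 3: grad_x = 2*7*0.4262 = 5.967, grad_y = 2*8*0.1186 = 1.8973
  x_3 = 0.4262 - 0.05*5.967 = 0.1279
  y_3 = 0.1186 - 0.05*1.8973 = 0.0237
Step 4: grad_x = 2*7*0.1279 = 1.7901, grad_y = 2*8*0.0237 = 0.3795
  x_4 = 0.1279 - 0.05*1.7901 = 0.0384
  y_4 = 0.0237 - 0.05*0.3795 = 0.0047
f(0.0384, 0.0047) = 7*0.0384^2 + 8*0.0047^2 = 0.0105


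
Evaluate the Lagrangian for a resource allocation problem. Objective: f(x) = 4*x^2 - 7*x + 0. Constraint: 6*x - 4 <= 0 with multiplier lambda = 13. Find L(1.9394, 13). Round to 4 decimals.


Step 1: Evaluate f(x).
f(1.9394) = 4*1.9394^2 - 7*1.9394 + 0 = 1.4693
Step 2: Evaluate g(x).
g(1.9394) = 6*1.9394 - 4 = 7.6364
Step 3: Compute Lagrangian.
L = 1.4693 + 13*7.6364 = 100.7425


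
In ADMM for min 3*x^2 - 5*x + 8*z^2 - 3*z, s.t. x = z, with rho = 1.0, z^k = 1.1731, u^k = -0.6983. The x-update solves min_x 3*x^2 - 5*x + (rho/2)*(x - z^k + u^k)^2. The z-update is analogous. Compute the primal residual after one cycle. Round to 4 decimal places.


ADMM iteration with rho = 1.0, z^k = 1.1731, u^k = -0.6983
Step 1: x-update.
Minimize 3*x^2 - 5*x + (1.0/2)*(x - 1.1731 - 0.6983)^2
FOC: (2*3 + 1.0)*x = 5 + 1.0*(1.1731 + 0.6983)
x^{k+1} = 0.9816
Step 2: z-update.
Minimize 8*z^2 - 3*z + (1.0/2)*(0.9816 - z - 0.6983)^2
FOC: (2*8 + 1.0)*z = 3 + 1.0*(0.9816 - 0.6983)
z^{k+1} = 0.1931
Step 3: u-update.
u^{k+1} = -0.6983 + 0.9816 - 0.1931 = 0.0902
Step 4: Primal residual = |0.9816 - 0.1931| = 0.7885


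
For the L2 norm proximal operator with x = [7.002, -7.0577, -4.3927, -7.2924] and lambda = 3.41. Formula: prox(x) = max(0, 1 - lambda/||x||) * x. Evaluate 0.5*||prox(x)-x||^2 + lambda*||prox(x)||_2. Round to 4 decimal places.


Step 1: Compute ||x||.
||x|| = 13.0887
Step 2: Compute scaling factor.
scale = max(0, 1 - 3.41/13.0887) = 0.7395
Step 3: prox(x) = [5.1778, -5.219, -3.2483, -5.3925]
||prox(x)|| = 9.6787
Step 4: Proximal objective.
0.5*||prox-x||^2 = 5.8141
lambda*||prox|| = 33.0044
Total = 38.8184


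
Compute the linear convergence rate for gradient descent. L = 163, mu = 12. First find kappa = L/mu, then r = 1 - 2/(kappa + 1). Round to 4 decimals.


Step 1: Compute the condition number.
kappa = L/mu = 163/12 = 13.5833
Step 2: Compute the convergence rate.
r = 1 - 2/(kappa + 1) = 1 - 2*mu/(L + mu) = (L - mu)/(L + mu) = 151/175 = 0.8629


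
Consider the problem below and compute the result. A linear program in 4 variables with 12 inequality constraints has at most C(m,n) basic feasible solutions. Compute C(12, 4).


Each vertex corresponds to some choice of n active constraints out of m, so the number of vertices is at most C(m, n) = m! / (n!(m-n)!).
m = 12, n = 4
Numerator: 12 * 11 * 10 * 9
Denominator: 4! = 24
C(12, 4) = 495


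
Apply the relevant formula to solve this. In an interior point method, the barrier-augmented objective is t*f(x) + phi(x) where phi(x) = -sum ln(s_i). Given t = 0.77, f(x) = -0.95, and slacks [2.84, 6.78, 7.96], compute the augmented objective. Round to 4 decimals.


Step 1: Compute log-barrier.
ln values: [1.0438, 1.914, 2.0744]
phi = -(1.0438 + 1.914 + 2.0744) = -5.0322
Step 2: Compute augmented objective.
t*f(x) = 0.77*-0.95 = -0.7315
Total = -0.7315 - 5.0322 = -5.7637


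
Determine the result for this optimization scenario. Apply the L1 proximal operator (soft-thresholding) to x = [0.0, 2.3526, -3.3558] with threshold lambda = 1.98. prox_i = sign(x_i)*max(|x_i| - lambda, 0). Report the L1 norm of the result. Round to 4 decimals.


Soft-thresholding with lambda = 1.98:
prox(0.0) = sign(0.0)*max(|0.0| - 1.98, 0) = 0.0
prox(2.3526) = sign(2.3526)*max(|2.3526| - 1.98, 0) = 0.3726
prox(-3.3558) = sign(-3.3558)*max(|-3.3558| - 1.98, 0) = -1.3758
prox(x) = [0.0, 0.3726, -1.3758]
||prox(x)||_1 = 0.0 + 0.3726 + 1.3758 = 1.7484


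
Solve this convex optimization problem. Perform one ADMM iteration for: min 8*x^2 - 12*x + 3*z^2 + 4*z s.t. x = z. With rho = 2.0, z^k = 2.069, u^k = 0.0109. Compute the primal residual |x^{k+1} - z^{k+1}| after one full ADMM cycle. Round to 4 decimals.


ADMM iteration with rho = 2.0, z^k = 2.069, u^k = 0.0109
Step 1: x-update.
Minimize 8*x^2 - 12*x + (2.0/2)*(x - 2.069 + 0.0109)^2
FOC: (2*8 + 2.0)*x = 12 + 2.0*(2.069 - 0.0109)
x^{k+1} = 0.8953
Step 2: z-update.
Minimize 3*z^2 + 4*z + (2.0/2)*(0.8953 - z + 0.0109)^2
FOC: (2*3 + 2.0)*z = -4 + 2.0*(0.8953 + 0.0109)
z^{k+1} = -0.2734
Step 3: u-update.
u^{k+1} = 0.0109 + 0.8953 + 0.2734 = 1.1797
Step 4: Primal residual = |0.8953 + 0.2734| = 1.1688


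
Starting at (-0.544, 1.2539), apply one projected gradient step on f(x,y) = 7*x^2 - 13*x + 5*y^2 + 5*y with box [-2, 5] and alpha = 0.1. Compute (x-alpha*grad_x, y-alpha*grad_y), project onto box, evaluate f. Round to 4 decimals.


Step 1: Compute gradient at (-0.544, 1.2539).
grad_x = 2*7*-0.544 - 13 = -20.616
grad_y = 2*5*1.2539 + 5 = 17.539
Step 2: Gradient step.
x_raw = -0.544 - 0.1*-20.616 = 1.5176
y_raw = 1.2539 - 0.1*17.539 = -0.5
Step 3: Project onto [-2, 5].
x_proj = clip(1.5176) = 1.5176
y_proj = clip(-0.5) = -0.5
Step 4: Evaluate f.
f(1.5176, -0.5) = -4.857


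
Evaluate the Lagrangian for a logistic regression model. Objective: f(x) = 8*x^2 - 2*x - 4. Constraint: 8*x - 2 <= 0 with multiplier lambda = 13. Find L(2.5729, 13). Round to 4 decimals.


Step 1: Evaluate f(x).
f(2.5729) = 8*2.5729^2 - 2*2.5729 - 4 = 43.8127
Step 2: Evaluate g(x).
g(2.5729) = 8*2.5729 - 2 = 18.5832
Step 3: Compute Lagrangian.
L = 43.8127 + 13*18.5832 = 285.3943


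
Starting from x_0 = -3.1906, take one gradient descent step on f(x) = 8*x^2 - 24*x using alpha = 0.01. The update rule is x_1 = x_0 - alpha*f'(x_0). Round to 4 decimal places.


We compute the gradient at x_0 and apply the update.
f'(x) = 16*x - 24
f'(-3.1906) = 16*-3.1906 - 24 = -75.0496
x_1 = -3.1906 - 0.01*-75.0496 = -2.4401


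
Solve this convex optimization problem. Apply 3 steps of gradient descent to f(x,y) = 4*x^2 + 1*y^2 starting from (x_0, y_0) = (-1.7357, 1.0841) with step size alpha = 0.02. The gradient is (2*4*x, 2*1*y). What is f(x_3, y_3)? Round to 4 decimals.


Gradient descent on f(x,y) = 4*x^2 + 1*y^2.
Starting point: (-1.7357, 1.0841), alpha = 0.02
Step 1: grad_x = 2*4*-1.7357 = -13.8856, grad_y = 2*1*1.0841 = 2.1682
  x_1 = -1.7357 - 0.02*-13.8856 = -1.458
  y_1 = 1.0841 - 0.02*2.1682 = 1.0407
Step 2: grad_x = 2*4*-1.458 = -11.6639, grad_y = 2*1*1.0407 = 2.0815
  x_2 = -1.458 - 0.02*-11.6639 = -1.2247
  y_2 = 1.0407 - 0.02*2.0815 = 0.9991
Step 3: grad_x = 2*4*-1.2247 = -9.7977, grad_y = 2*1*0.9991 = 1.9982
  x_3 = -1.2247 - 0.02*-9.7977 = -1.0288
  y_3 = 0.9991 - 0.02*1.9982 = 0.9591
f(-1.0288, 0.9591) = 4*(-1.0288)^2 + 1*0.9591^2 = 5.1533


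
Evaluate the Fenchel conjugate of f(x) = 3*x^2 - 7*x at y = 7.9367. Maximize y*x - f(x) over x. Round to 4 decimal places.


f*(y) = sup_x {y*x - a*x^2 - b*x} = sup_x {(y-b)*x - a*x^2}
FOC: (y - b) - 2a*x = 0 => x* = (y - b)/(2a)
x* = (7.9367 + 7)/(2*3) = 2.4895
f*(7.9367) = (y-b)^2/(4a) = (7.9367 + 7)^2/(4*3)
= 223.105/12 = 18.5921


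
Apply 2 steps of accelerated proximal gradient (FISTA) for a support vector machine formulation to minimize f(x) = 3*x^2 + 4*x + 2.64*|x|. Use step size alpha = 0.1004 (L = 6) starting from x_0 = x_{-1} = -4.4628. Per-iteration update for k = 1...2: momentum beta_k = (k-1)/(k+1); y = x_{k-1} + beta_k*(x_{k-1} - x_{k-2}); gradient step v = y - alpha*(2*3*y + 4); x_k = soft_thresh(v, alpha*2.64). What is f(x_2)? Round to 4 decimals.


FISTA on f(x) = 3*x^2 + 4*x + 2.64*|x|
L = 6, alpha = 0.1004
Iteration 1: beta = 0.0, y = -4.4628 + 0.0*(-4.4628 + 4.4628) = -4.4628
  grad(y) = -22.7768, v = y - alpha*grad = -2.176
  prox(v) = soft_thresh(-2.176, 0.2651) = -1.911
Iteration 2: beta = 0.3333, y = -1.911 + 0.3333*(-1.911 + 4.4628) = -1.0603
  grad(y) = -2.362, v = y - alpha*grad = -0.8232
  prox(v) = soft_thresh(-0.8232, 0.2651) = -0.5581
f(x_2) = 3*(-0.5581)^2 + 4*(-0.5581) + 2.64*|-0.5581| = 0.1755


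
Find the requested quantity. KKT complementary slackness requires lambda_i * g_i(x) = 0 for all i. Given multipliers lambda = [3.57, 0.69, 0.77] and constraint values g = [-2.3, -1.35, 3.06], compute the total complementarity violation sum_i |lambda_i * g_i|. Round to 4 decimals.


KKT complementary slackness check:
lambda_1 * g_1 = 3.57 * -2.3 = -8.211
lambda_2 * g_2 = 0.69 * -1.35 = -0.9315
lambda_3 * g_3 = 0.77 * 3.06 = 2.3562
Total violation = 8.211 + 0.9315 + 2.3562 = 11.4987


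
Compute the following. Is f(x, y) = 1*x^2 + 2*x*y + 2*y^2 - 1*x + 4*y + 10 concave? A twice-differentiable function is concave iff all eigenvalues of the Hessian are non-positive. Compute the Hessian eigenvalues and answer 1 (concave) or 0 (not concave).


The Hessian of f(x,y) = 1*x^2 + 2*x*y + 2*y^2 - 1*x + 4*y + 10 is:
H = [[2, 2], [2, 4]]
Trace = 2 + 4 = 6
Determinant = 2*4 - (2)^2 = 4
Discriminant = (6)^2 - 4*4 = 20.0
Eigenvalues: lambda_1 = 0.7639, lambda_2 = 5.2361
The function is not concave.

0


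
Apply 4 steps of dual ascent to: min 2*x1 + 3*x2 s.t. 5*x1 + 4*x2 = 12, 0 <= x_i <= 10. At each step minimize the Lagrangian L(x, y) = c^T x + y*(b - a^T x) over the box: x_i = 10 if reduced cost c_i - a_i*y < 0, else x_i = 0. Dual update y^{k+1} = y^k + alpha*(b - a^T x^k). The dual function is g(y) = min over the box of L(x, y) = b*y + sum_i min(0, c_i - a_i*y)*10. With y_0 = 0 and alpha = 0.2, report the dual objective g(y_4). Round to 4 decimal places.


Dual ascent for LP: min 2*x1 + 3*x2, 5*x1 + 4*x2 = 12, 0 <= x_i <= 10
Step 1: y^k = 0.0, reduced costs: (2.0, 3.0)
  x^k = (0.0, 0.0), subgradient = b - a^T x = 12.0
  y^{k+1} = 0.0 + 0.2*12.0 = 2.4
Step 2: y^k = 2.4, reduced costs: (-10.0, -6.6)
  x^k = (10.0, 10.0), subgradient = b - a^T x = -78.0
  y^{k+1} = 2.4 + 0.2*-78.0 = -13.2
Step 3: y^k = -13.2, reduced costs: (68.0, 55.8)
  x^k = (0.0, 0.0), subgradient = b - a^T x = 12.0
  y^{k+1} = -13.2 + 0.2*12.0 = -10.8
Step 4: y^k = -10.8, reduced costs: (56.0, 46.2)
  x^k = (0.0, 0.0), subgradient = b - a^T x = 12.0
  y^{k+1} = -10.8 + 0.2*12.0 = -8.4
Dual objective at y_4 = -8.4: reduced costs (44.0, 36.6), box minimizer x = (0.0, 0.0)
g(y_4) = b*y + (c1 - a1*y)*x1 + (c2 - a2*y)*x2 = 12*(-8.4) + 44.0*0.0 + 36.6*0.0 = -100.8 + 0.0 + 0.0 = -100.8


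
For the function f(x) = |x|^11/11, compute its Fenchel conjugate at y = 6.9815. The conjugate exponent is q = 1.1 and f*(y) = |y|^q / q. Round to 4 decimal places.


The conjugate exponent q satisfies 1/p + 1/q = 1.
p = 11, so q = 11/(11 - 1) = 1.1
|y|^q = 6.9815^1.1 = 8.479
f*(6.9815) = 8.479 / 1.1 = 7.7082


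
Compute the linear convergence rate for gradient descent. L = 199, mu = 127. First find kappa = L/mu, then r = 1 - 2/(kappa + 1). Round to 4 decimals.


Step 1: Compute the condition number.
kappa = L/mu = 199/127 = 1.5669
Step 2: Compute the convergence rate.
r = 1 - 2/(kappa + 1) = 1 - 2*mu/(L + mu) = (L - mu)/(L + mu) = 72/326 = 0.2209


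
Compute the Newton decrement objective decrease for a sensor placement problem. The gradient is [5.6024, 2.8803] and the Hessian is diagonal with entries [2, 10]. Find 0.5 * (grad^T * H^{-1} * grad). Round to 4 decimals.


Step 1: H is diagonal, so H^(-1) * g = [2.8012, 0.288].
Step 2: g^T H^(-1) g = sum_i g_i^2 / H_ii
  = (5.6024)^2/2 + (2.8803)^2/10
  = 15.6934 + 0.8296 = 16.5231
Step 3: Objective decrease = 0.5 * g^T H^(-1) g = 8.2615


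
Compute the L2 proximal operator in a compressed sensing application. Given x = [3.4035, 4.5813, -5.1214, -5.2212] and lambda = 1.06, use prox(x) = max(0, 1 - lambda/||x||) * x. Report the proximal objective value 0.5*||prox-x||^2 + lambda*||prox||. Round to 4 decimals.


Step 1: Compute ||x||.
||x|| = 9.2769
Step 2: Compute scaling factor.
scale = max(0, 1 - 1.06/9.2769) = 0.8857
Step 3: prox(x) = [3.0146, 4.0578, -4.5362, -4.6246]
||prox(x)|| = 8.2169
Step 4: Proximal objective.
0.5*||prox-x||^2 = 0.5618
lambda*||prox|| = 8.7099
Total = 9.2718


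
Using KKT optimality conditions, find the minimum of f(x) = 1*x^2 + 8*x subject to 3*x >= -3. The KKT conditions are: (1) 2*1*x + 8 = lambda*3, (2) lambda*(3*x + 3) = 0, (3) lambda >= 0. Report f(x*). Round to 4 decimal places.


Step 1: Try lambda = 0 (constraint inactive).
x_unc = -8/(2*1) = -4.0
Check: 3*-4.0 = -12.0 < -3 -- violated!
Step 2: Constraint must be active: 3*x = -3
x* = -3/3 = -1.0
lambda = (2*1*(-1.0) + 8)/3 = 2.0
Step 3: Compute optimal value.
f(x*) = 1*(-1.0)^2 + 8*(-1.0) = -7.0


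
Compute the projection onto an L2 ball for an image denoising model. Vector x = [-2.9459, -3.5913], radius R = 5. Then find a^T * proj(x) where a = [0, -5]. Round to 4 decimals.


Step 1: Compute ||x|| (intermediates to 6 decimals).
||x|| = sqrt((-2.9459)^2 + (-3.5913)^2) = 4.644972
Step 2: Project.
Since ||x|| <= R, proj = x (no scaling needed).
proj(x) = [-2.9459, -3.5913]
Step 3: Dot product.
a^T * proj(x) = 0*(-2.9459) - 5*(-3.5913) = 17.9565


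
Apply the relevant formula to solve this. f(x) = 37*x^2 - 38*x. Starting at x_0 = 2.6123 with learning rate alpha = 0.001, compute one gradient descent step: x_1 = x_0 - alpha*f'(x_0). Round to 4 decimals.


We compute the gradient at x_0 and apply the update.
f'(x) = 74*x - 38
f'(2.6123) = 74*2.6123 - 38 = 155.3102
x_1 = 2.6123 - 0.001*155.3102 = 2.457


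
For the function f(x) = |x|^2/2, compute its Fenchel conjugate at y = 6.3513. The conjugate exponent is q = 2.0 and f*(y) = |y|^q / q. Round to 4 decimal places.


The conjugate exponent q satisfies 1/p + 1/q = 1.
p = 2, so q = 2/(2 - 1) = 2.0
|y|^q = 6.3513^2.0 = 40.339
f*(6.3513) = 40.339 / 2.0 = 20.1695


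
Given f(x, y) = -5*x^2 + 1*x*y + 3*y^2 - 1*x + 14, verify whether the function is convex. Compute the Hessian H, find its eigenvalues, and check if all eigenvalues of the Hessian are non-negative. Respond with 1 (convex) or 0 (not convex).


The Hessian of f(x,y) = -5*x^2 + 1*x*y + 3*y^2 - 1*x + 14 is:
H = [[-10, 1], [1, 6]]
Trace = -10 + 6 = -4
Determinant = -10*6 - (1)^2 = -61
Discriminant = (-4)^2 - 4*-61 = 260.0
Eigenvalues: lambda_1 = -10.0623, lambda_2 = 6.0623
The function is not convex.

0


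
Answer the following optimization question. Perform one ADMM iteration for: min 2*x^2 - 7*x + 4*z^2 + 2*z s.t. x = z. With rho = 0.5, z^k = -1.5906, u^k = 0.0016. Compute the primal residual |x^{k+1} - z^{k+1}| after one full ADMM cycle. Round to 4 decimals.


ADMM iteration with rho = 0.5, z^k = -1.5906, u^k = 0.0016
Step 1: x-update.
Minimize 2*x^2 - 7*x + (0.5/2)*(x + 1.5906 + 0.0016)^2
FOC: (2*2 + 0.5)*x = 7 + 0.5*(-1.5906 - 0.0016)
x^{k+1} = 1.3786
Step 2: z-update.
Minimize 4*z^2 + 2*z + (0.5/2)*(1.3786 - z + 0.0016)^2
FOC: (2*4 + 0.5)*z = -2 + 0.5*(1.3786 + 0.0016)
z^{k+1} = -0.1541
Step 3: u-update.
u^{k+1} = 0.0016 + 1.3786 + 0.1541 = 1.5343
Step 4: Primal residual = |1.3786 + 0.1541| = 1.5327


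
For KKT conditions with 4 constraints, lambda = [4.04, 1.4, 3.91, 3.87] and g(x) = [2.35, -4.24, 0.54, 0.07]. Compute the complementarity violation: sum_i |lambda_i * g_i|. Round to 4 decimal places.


KKT complementary slackness check:
lambda_1 * g_1 = 4.04 * 2.35 = 9.494
lambda_2 * g_2 = 1.4 * -4.24 = -5.936
lambda_3 * g_3 = 3.91 * 0.54 = 2.1114
lambda_4 * g_4 = 3.87 * 0.07 = 0.2709
Total violation = 9.494 + 5.936 + 2.1114 + 0.2709 = 17.8123


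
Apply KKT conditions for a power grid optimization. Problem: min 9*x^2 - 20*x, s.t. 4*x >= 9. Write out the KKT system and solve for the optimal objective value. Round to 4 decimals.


Step 1: Try lambda = 0 (constraint inactive).
x_unc = 20/(2*9) = 1.1111
Check: 4*1.1111 = 4.4444 < 9 -- violated!
Step 2: Constraint must be active: 4*x = 9
x* = 9/4 = 2.25
lambda = (2*9*2.25 - 20)/4 = 5.125
Step 3: Compute optimal value.
f(x*) = 9*2.25^2 - 20*2.25 = 0.5625


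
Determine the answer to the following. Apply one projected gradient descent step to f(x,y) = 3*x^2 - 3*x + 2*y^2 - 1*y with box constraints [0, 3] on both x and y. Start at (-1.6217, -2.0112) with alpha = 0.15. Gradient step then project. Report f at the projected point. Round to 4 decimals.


Step 1: Compute gradient at (-1.6217, -2.0112).
grad_x = 2*3*-1.6217 - 3 = -12.7302
grad_y = 2*2*-2.0112 - 1 = -9.0448
Step 2: Gradient step.
x_raw = -1.6217 - 0.15*-12.7302 = 0.2878
y_raw = -2.0112 - 0.15*-9.0448 = -0.6545
Step 3: Project onto [0, 3].
x_proj = clip(0.2878) = 0.2878
y_proj = clip(-0.6545) = 0.0
Step 4: Evaluate f.
f(0.2878, 0.0) = -0.615


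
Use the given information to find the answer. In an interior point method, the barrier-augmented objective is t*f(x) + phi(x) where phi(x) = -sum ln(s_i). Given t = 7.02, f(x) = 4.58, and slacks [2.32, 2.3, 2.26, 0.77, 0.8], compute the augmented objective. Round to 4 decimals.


Step 1: Compute log-barrier.
ln values: [0.8416, 0.8329, 0.8154, -0.2614, -0.2231]
phi = -(0.8416 + 0.8329 + 0.8154 - 0.2614 - 0.2231) = -2.0053
Step 2: Compute augmented objective.
t*f(x) = 7.02*4.58 = 32.1516
Total = 32.1516 - 2.0053 = 30.1463


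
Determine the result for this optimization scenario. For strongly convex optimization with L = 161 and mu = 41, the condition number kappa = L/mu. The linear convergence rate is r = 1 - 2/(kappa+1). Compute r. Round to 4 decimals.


Step 1: Compute the condition number.
kappa = L/mu = 161/41 = 3.9268
Step 2: Compute the convergence rate.
r = 1 - 2/(kappa + 1) = 1 - 2*mu/(L + mu) = (L - mu)/(L + mu) = 120/202 = 0.5941


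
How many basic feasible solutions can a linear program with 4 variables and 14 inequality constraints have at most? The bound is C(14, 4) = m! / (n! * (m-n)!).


Each vertex corresponds to some choice of n active constraints out of m, so the number of vertices is at most C(m, n) = m! / (n!(m-n)!).
m = 14, n = 4
Numerator: 14 * 13 * 12 * 11
Denominator: 4! = 24
C(14, 4) = 1001


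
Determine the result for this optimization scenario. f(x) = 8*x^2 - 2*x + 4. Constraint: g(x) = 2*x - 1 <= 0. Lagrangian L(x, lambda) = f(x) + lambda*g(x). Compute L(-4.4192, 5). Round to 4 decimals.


Step 1: Evaluate f(x).
f(-4.4192) = 8*(-4.4192)^2 - 2*(-4.4192) + 4 = 169.073
Step 2: Evaluate g(x).
g(-4.4192) = 2*-4.4192 - 1 = -9.8384
Step 3: Compute Lagrangian.
L = 169.073 + 5*-9.8384 = 119.881


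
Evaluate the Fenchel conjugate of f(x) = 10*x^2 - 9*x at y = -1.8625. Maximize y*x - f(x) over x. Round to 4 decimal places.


f*(y) = sup_x {y*x - a*x^2 - b*x} = sup_x {(y-b)*x - a*x^2}
FOC: (y - b) - 2a*x = 0 => x* = (y - b)/(2a)
x* = (-1.8625 + 9)/(2*10) = 0.3569
f*(-1.8625) = (y-b)^2/(4a) = (-1.8625 + 9)^2/(4*10)
= 50.9439/40 = 1.2736


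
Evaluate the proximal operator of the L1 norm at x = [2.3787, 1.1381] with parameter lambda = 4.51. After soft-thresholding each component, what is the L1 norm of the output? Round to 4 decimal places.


Soft-thresholding with lambda = 4.51:
prox(2.3787) = sign(2.3787)*max(|2.3787| - 4.51, 0) = 0.0
prox(1.1381) = sign(1.1381)*max(|1.1381| - 4.51, 0) = 0.0
prox(x) = [0.0, 0.0]
||prox(x)||_1 = 0.0 + 0.0 = 0.0


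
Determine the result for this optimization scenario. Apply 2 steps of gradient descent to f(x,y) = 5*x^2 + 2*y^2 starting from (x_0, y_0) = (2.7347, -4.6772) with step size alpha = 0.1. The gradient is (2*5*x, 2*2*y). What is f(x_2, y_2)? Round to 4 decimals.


Gradient descent on f(x,y) = 5*x^2 + 2*y^2.
Starting point: (2.7347, -4.6772), alpha = 0.1
Step 1: grad_x = 2*5*2.7347 = 27.347, grad_y = 2*2*-4.6772 = -18.7088
  x_1 = 2.7347 - 0.1*27.347 = 0.0
  y_1 = -4.6772 - 0.1*-18.7088 = -2.8063
Step 2: grad_x = 2*5*0.0 = 0.0, grad_y = 2*2*-2.8063 = -11.2253
  x_2 = 0.0 - 0.1*0.0 = 0.0
  y_2 = -2.8063 - 0.1*-11.2253 = -1.6838
f(0.0, -1.6838) = 5*0.0^2 + 2*(-1.6838)^2 = 5.6703


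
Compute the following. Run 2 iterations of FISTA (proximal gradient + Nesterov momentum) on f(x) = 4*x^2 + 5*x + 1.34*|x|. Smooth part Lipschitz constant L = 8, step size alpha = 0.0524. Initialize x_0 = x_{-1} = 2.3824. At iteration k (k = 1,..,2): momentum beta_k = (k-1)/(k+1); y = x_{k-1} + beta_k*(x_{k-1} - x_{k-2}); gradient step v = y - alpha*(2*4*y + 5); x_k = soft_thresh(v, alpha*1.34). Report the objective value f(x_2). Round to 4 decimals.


FISTA on f(x) = 4*x^2 + 5*x + 1.34*|x|
L = 8, alpha = 0.0524
Iteration 1: beta = 0.0, y = 2.3824 + 0.0*(2.3824 - 2.3824) = 2.3824
  grad(y) = 24.0592, v = y - alpha*grad = 1.1217
  prox(v) = soft_thresh(1.1217, 0.0702) = 1.0515
Iteration 2: beta = 0.3333, y = 1.0515 + 0.3333*(1.0515 - 2.3824) = 0.6078
  grad(y) = 9.8627, v = y - alpha*grad = 0.091
  prox(v) = soft_thresh(0.091, 0.0702) = 0.0208
f(x_2) = 4*0.0208^2 + 5*0.0208 + 1.34*|0.0208| = 0.1337


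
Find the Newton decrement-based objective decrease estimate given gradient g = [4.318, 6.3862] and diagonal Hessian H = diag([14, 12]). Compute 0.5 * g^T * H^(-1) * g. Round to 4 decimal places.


Step 1: H is diagonal, so H^(-1) * g = [0.3084, 0.5322].
Step 2: g^T H^(-1) g = sum_i g_i^2 / H_ii
  = (4.318)^2/14 + (6.3862)^2/12
  = 1.3318 + 3.3986 = 4.7304
Step 3: Objective decrease = 0.5 * g^T H^(-1) g = 2.3652


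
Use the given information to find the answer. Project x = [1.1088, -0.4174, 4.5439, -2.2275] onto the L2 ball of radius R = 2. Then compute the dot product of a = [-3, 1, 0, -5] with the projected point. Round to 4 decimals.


Step 1: Compute ||x|| (intermediates to 6 decimals).
||x|| = sqrt(1.1088^2 + (-0.4174)^2 + 4.5439^2 + (-2.2275)^2) = 5.19735
Step 2: Project.
Since ||x|| > R, scale = R/||x|| = 2/5.19735 = 0.384811, proj(x) = scale * x
proj(x) = [0.426678, -0.16062, 1.748543, -0.857167]
Step 3: Dot product.
a^T * proj(x) = -3*0.426678 + 1*(-0.16062) + 0*1.748543 - 5*(-0.857167) = 2.8452


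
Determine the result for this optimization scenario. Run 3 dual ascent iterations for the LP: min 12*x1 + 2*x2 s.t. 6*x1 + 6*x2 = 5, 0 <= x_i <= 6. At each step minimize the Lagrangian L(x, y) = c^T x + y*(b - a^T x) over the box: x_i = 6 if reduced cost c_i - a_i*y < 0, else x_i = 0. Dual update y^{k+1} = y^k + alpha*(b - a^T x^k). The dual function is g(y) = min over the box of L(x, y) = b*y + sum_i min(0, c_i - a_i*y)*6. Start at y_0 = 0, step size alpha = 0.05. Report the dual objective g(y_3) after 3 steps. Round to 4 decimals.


Dual ascent for LP: min 12*x1 + 2*x2, 6*x1 + 6*x2 = 5, 0 <= x_i <= 6
Step 1: y^k = 0.0, reduced costs: (12.0, 2.0)
  x^k = (0.0, 0.0), subgradient = b - a^T x = 5.0
  y^{k+1} = 0.0 + 0.05*5.0 = 0.25
Step 2: y^k = 0.25, reduced costs: (10.5, 0.5)
  x^k = (0.0, 0.0), subgradient = b - a^T x = 5.0
  y^{k+1} = 0.25 + 0.05*5.0 = 0.5
Step 3: y^k = 0.5, reduced costs: (9.0, -1.0)
  x^k = (0.0, 6.0), subgradient = b - a^T x = -31.0
  y^{k+1} = 0.5 + 0.05*-31.0 = -1.05
Dual objective at y_3 = -1.05: reduced costs (18.3, 8.3), box minimizer x = (0.0, 0.0)
g(y_3) = b*y + (c1 - a1*y)*x1 + (c2 - a2*y)*x2 = 5*(-1.05) + 18.3*0.0 + 8.3*0.0 = -5.25 + 0.0 + 0.0 = -5.25
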